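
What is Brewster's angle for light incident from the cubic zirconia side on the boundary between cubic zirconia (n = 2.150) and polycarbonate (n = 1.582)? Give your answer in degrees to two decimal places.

Here n₂/n₁ = 1.582/2.150 = 0.7358, and Brewster's law gives tan θ_B = n₂/n₁.
So θ_B = arctan 0.7358 = 36.35°.

θ_B ≈ 36.35°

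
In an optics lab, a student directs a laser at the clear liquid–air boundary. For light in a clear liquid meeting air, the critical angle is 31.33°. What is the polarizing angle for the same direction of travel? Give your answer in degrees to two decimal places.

sin θ_c = n₂/n₁, so n₂/n₁ = sin 31.33° = 0.5200.
Brewster: tan θ_B = n₂/n₁ = 0.5200.
θ_B = arctan(0.5200) = 27.47°.

θ_B ≈ 27.47°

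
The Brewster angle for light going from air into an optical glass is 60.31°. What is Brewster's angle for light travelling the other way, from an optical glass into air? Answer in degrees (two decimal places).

Reversing the direction swaps n₁ and n₂, so tan θ_B' = 1/tan θ_B and θ_B' = 90° − θ_B.
Hence θ_B' = 90° − 60.31° = 29.69°.

θ_B' ≈ 29.69°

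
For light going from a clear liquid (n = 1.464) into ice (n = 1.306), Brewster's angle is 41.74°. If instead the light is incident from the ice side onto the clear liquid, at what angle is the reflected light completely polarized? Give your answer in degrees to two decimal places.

θ_B' ≈ 48.26°

tan θ_B' = n₁/n₂ = 1/tan θ_B, so θ_B' = 90° − θ_B.
θ_B' = 90° − 41.74° = 48.26°.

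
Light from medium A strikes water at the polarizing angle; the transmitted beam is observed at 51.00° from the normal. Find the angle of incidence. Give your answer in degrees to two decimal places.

At Brewster's angle the reflected and refracted rays are perpendicular, so θ_B + θ_t = 90°.
θ_B = 90° − 51.00° = 39.00°.

θ_B ≈ 39.00°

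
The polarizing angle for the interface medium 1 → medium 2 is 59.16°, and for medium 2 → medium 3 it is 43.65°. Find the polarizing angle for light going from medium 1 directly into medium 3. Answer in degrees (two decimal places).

θ_B ≈ 57.96°

tan θ_B(1→2) = n₂/n₁ = tan 59.16° = 1.6749.
tan θ_B(2→3) = n₃/n₂ = tan 43.65° = 0.9540.
n₃/n₁ = 1.5977. Then tan θ_B(1→3) = n₃/n₁, so θ_B(1→3) = arctan(1.5977) = 57.96°.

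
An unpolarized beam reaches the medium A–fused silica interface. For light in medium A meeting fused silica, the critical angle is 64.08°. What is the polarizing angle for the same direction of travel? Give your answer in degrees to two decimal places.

At the critical angle sin θ_c = n₂/n₁, giving n₂/n₁ = sin 64.08° = 0.8994.
Then tan θ_B = n₂/n₁ = 0.8994, so θ_B = arctan 0.8994 = 41.97°.

θ_B ≈ 41.97°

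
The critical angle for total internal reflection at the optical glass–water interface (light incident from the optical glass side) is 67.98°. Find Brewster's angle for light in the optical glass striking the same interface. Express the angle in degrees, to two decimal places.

θ_B ≈ 42.83°

At the critical angle sin θ_c = n₂/n₁, giving n₂/n₁ = sin 67.98° = 0.9271.
Then tan θ_B = n₂/n₁ = 0.9271, so θ_B = arctan 0.9271 = 42.83°.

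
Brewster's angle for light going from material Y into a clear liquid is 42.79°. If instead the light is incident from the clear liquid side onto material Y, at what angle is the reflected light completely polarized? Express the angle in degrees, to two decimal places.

θ_B' ≈ 47.21°

tan θ_B' = n₁/n₂ = 1/tan θ_B, so θ_B' = 90° − θ_B.
θ_B' = 90° − 42.79° = 47.21°.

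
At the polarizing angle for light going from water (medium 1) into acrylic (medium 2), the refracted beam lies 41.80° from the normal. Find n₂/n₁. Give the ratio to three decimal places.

θ_B + θ_t = 90°, so θ_B = 90° − 41.80° = 48.20°.
tan θ_B = n₂/n₁, so n₂/n₁ = tan 48.20° = 1.118.

n₂/n₁ ≈ 1.118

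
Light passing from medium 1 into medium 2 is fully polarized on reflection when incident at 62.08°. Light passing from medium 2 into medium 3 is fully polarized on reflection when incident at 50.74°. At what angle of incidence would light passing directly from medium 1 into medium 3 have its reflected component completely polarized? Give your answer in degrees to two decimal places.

θ_B ≈ 66.58°

tan θ_B(1→2) = n₂/n₁ = tan 62.08° = 1.8871.
tan θ_B(2→3) = n₃/n₂ = tan 50.74° = 1.2235.
Multiplying, n₃/n₁ = 1.8871 × 1.2235 = 2.3088, and θ_B(1→3) = arctan 2.3088 = 66.58°.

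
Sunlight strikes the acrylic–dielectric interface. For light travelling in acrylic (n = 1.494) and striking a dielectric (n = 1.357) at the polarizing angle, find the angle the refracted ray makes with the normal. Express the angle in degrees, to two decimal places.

tan θ_B = n₂/n₁ = 1.357/1.494 = 0.9083, so θ_B = 42.25°.
Since θ_B + θ_t = 90° at Brewster incidence, θ_t = 90° − 42.25° = 47.75°.

θ_t ≈ 47.75°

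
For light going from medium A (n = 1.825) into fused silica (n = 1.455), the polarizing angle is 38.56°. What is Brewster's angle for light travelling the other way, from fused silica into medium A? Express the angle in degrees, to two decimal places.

θ_B' ≈ 51.44°

tan θ_B' = n₁/n₂ = 1/tan θ_B, so θ_B' = 90° − θ_B.
θ_B' = 90° − 38.56° = 51.44°.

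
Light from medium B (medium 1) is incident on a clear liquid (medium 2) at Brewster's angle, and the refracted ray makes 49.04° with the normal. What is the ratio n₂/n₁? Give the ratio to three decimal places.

At Brewster incidence θ_B = 90° − θ_t = 90° − 49.04° = 40.96°.
Then n₂/n₁ = tan θ_B = tan 40.96° = 0.868.

n₂/n₁ ≈ 0.868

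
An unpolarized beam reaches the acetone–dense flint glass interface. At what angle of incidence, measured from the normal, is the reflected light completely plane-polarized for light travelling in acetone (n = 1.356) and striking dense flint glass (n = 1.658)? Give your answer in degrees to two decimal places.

θ_B ≈ 50.72°

Brewster's condition: tan θ_B = n₂/n₁ = 1.658/1.356 = 1.2227.
So θ_B = arctan 1.2227 = 50.72°.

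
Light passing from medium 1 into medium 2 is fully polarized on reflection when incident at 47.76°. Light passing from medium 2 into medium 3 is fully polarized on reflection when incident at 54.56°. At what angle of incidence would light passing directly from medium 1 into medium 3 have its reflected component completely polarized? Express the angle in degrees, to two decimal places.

θ_B ≈ 57.13°

tan θ_B(1→2) = n₂/n₁ = tan 47.76° = 1.1013.
tan θ_B(2→3) = n₃/n₂ = tan 54.56° = 1.4051.
So n₃/n₁ = (n₂/n₁)(n₃/n₂) = 1.1013 × 1.4051 = 1.5474.
θ_B(1→3) = arctan(1.5474) = 57.13°.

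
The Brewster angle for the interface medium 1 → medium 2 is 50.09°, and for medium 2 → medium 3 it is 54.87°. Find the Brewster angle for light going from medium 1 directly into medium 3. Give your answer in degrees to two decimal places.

tan θ_B(1→2) = n₂/n₁ = tan 50.09° = 1.1956.
tan θ_B(2→3) = n₃/n₂ = tan 54.87° = 1.4213.
Multiplying, n₃/n₁ = 1.1956 × 1.4213 = 1.6992, and θ_B(1→3) = arctan 1.6992 = 59.52°.

θ_B ≈ 59.52°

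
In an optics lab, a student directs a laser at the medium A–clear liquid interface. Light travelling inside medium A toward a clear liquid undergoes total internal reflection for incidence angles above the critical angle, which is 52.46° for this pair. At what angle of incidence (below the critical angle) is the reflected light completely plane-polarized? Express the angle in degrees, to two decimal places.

θ_B ≈ 38.41°

n₂/n₁ = sin θ_c = sin 52.46° = 0.7929.
tan θ_B equals the same ratio, so θ_B = arctan(0.7929) = 38.41°.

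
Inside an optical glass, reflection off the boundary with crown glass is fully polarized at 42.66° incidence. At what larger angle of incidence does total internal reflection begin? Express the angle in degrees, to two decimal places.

θ_c ≈ 67.14°

tan θ_B = n₂/n₁ = tan 42.66° = 0.9215.
Total internal reflection: sin θ_c = n₂/n₁ = 0.9215.
θ_c = arcsin(0.9215) = 67.14°.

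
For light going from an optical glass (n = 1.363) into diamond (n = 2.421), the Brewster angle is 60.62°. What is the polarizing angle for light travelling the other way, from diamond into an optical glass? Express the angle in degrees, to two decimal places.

tan θ_B' = n₁/n₂ = 1/tan θ_B, so θ_B' = 90° − θ_B.
θ_B' = 90° − 60.62° = 29.38°.

θ_B' ≈ 29.38°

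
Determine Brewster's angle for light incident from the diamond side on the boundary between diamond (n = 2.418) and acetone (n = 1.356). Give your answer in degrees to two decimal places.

θ_B ≈ 29.28°

Here n₂/n₁ = 1.356/2.418 = 0.5608, and Brewster's law gives tan θ_B = n₂/n₁. Taking the arctangent, θ_B = 29.28°.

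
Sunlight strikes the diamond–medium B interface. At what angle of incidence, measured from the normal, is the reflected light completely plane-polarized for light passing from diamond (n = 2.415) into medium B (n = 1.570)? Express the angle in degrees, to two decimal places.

θ_B ≈ 33.03°

At Brewster's angle the reflected and refracted rays are perpendicular, which with Snell's law gives tan θ_B = n₂/n₁.
Here n₂/n₁ = 1.570/2.415 = 0.6501, and Brewster's law gives tan θ_B = n₂/n₁. Taking the arctangent, θ_B = 33.03°.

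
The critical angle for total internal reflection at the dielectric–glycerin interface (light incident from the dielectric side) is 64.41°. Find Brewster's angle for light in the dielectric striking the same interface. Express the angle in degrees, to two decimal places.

θ_B ≈ 42.05°

sin θ_c = n₂/n₁, so n₂/n₁ = sin 64.41° = 0.9019.
Brewster: tan θ_B = n₂/n₁ = 0.9019.
θ_B = arctan(0.9019) = 42.05°.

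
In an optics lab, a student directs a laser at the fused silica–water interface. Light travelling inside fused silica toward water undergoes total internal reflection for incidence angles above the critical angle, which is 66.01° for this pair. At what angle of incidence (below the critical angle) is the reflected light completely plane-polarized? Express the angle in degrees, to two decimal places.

n₂/n₁ = sin θ_c = sin 66.01° = 0.9136.
tan θ_B equals the same ratio, so θ_B = arctan(0.9136) = 42.42°.

θ_B ≈ 42.42°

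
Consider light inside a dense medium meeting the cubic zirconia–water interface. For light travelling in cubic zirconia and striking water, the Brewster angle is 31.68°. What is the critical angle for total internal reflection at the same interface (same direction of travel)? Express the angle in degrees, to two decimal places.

θ_c ≈ 38.11°

From Brewster, n₂/n₁ = tan θ_B = tan 31.68° = 0.6171.
Then sin θ_c = n₂/n₁ = 0.6171, so θ_c = arcsin 0.6171 = 38.11°.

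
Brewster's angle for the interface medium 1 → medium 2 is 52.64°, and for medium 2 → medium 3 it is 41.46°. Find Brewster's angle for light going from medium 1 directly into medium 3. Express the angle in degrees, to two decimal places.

Each Brewster angle gives a ratio: n₂/n₁ = tan 52.64° = 1.3098, n₃/n₂ = tan 41.46° = 0.8835.
n₃/n₁ = 1.1572. Then tan θ_B(1→3) = n₃/n₁, so θ_B(1→3) = arctan(1.1572) = 49.17°.

θ_B ≈ 49.17°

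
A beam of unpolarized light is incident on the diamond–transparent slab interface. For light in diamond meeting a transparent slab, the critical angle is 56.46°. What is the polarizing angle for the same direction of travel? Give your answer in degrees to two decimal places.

n₂/n₁ = sin θ_c = sin 56.46° = 0.8335.
tan θ_B equals the same ratio, so θ_B = arctan(0.8335) = 39.81°.

θ_B ≈ 39.81°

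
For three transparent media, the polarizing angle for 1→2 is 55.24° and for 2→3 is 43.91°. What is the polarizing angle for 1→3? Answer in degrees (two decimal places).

tan θ_B(1→2) = n₂/n₁ = tan 55.24° = 1.4410.
tan θ_B(2→3) = n₃/n₂ = tan 43.91° = 0.9627.
So n₃/n₁ = (n₂/n₁)(n₃/n₂) = 1.4410 × 0.9627 = 1.3871.
θ_B(1→3) = arctan(1.3871) = 54.21°.

θ_B ≈ 54.21°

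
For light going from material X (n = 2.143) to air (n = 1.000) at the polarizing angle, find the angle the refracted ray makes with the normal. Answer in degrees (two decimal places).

θ_B = arctan(n₂/n₁) = arctan(1.000/2.143) = 25.02°.
At Brewster's angle the reflected and refracted rays are perpendicular, so θ_t = 90° − θ_B = 90° − 25.02° = 64.98°.

θ_t ≈ 64.98°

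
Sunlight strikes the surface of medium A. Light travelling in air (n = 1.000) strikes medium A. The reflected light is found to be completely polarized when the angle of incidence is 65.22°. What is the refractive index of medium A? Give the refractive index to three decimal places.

At Brewster's angle, tan θ_B = n₂/n₁ with n₁ on the incident side (air) and n₂ on the transmitted side (medium A).
n₂ = n₁ tan θ_B = 1.000 × tan 65.22° = 2.166.

n ≈ 2.166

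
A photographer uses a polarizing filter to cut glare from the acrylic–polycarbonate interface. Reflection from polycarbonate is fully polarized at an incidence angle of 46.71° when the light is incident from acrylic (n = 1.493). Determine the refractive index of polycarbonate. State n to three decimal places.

n ≈ 1.585

At the polarizing angle, tan θ_B = n₂/n₁ with n₁ on the incident side (acrylic) and n₂ on the transmitted side (polycarbonate).
n₂ = n₁ tan θ_B = 1.493 × tan 46.71° = 1.585.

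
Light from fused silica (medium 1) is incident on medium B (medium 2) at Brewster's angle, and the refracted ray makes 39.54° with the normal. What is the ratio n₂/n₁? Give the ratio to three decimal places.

θ_B + θ_t = 90°, so θ_B = 90° − 39.54° = 50.46°.
tan θ_B = n₂/n₁, so n₂/n₁ = tan 50.46° = 1.211.

n₂/n₁ ≈ 1.211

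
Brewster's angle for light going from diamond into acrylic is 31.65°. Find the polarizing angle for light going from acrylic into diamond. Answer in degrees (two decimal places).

Reversing the direction swaps n₁ and n₂, so tan θ_B' = 1/tan θ_B and θ_B' = 90° − θ_B.
Hence θ_B' = 90° − 31.65° = 58.35°.

θ_B' ≈ 58.35°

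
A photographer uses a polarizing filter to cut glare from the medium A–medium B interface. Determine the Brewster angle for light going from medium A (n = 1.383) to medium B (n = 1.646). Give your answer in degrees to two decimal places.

θ_B ≈ 49.96°

Brewster's condition: tan θ_B = n₂/n₁ = 1.646/1.383 = 1.1902. Taking the arctangent, θ_B = 49.96°.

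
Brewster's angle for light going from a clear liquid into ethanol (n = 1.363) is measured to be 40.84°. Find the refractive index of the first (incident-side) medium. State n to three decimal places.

n ≈ 1.577

Brewster's law: tan θ_B = n₂/n₁ (light incident in a clear liquid, refracted into ethanol).
n₁ = n₂ / tan θ_B = 1.363 / tan 40.84° = 1.577.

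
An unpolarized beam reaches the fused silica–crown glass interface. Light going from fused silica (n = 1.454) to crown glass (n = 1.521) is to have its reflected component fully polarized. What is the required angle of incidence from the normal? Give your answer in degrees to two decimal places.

θ_B ≈ 46.29°

The reflected p-component vanishes when tan θ_B = n₂/n₁.
Brewster's condition: tan θ_B = n₂/n₁ = 1.521/1.454 = 1.0461.
θ_B = arctan(1.0461) = 46.29°.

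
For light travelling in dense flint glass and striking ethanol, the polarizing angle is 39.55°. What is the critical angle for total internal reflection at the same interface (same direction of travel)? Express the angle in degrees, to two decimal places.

n₂/n₁ = tan 39.55° = 0.8258; the critical angle satisfies sin θ_c = n₂/n₁.
θ_c = arcsin(0.8258) = 55.67°.

θ_c ≈ 55.67°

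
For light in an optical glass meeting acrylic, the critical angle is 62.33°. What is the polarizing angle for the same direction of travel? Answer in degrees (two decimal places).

θ_B ≈ 41.53°

n₂/n₁ = sin θ_c = sin 62.33° = 0.8856.
tan θ_B equals the same ratio, so θ_B = arctan(0.8856) = 41.53°.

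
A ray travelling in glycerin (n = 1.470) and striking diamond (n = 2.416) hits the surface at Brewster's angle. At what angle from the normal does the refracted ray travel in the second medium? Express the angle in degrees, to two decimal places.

θ_t ≈ 31.32°

tan θ_B = n₂/n₁ = 2.416/1.470 = 1.6435, so θ_B = 58.68°.
At Brewster's angle the reflected and refracted rays are perpendicular, so θ_t = 90° − θ_B = 90° − 58.68° = 31.32°.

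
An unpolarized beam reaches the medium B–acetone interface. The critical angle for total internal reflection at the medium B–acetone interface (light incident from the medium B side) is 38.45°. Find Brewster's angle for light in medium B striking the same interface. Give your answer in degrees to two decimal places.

θ_B ≈ 31.87°

At the critical angle sin θ_c = n₂/n₁, giving n₂/n₁ = sin 38.45° = 0.6218.
Then tan θ_B = n₂/n₁ = 0.6218, so θ_B = arctan 0.6218 = 31.87°.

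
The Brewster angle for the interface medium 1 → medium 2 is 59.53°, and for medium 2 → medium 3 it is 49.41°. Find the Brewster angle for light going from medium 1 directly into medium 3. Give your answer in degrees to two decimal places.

θ_B ≈ 63.25°

tan θ_B(1→2) = n₂/n₁ = tan 59.53° = 1.6997.
tan θ_B(2→3) = n₃/n₂ = tan 49.41° = 1.1671.
So n₃/n₁ = (n₂/n₁)(n₃/n₂) = 1.6997 × 1.1671 = 1.9838.
θ_B(1→3) = arctan(1.9838) = 63.25°.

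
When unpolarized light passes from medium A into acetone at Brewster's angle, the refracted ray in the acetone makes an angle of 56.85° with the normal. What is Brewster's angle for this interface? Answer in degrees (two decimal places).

θ_B ≈ 33.15°

At Brewster's angle the reflected and refracted rays are perpendicular, so θ_B + θ_t = 90°.
θ_B = 90° − 56.85° = 33.15°.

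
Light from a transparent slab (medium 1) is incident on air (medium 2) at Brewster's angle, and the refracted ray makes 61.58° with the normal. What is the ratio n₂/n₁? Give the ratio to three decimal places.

n₂/n₁ ≈ 0.541

At Brewster incidence θ_B = 90° − θ_t = 90° − 61.58° = 28.42°.
tan θ_B = n₂/n₁, so n₂/n₁ = tan 28.42° = 0.541.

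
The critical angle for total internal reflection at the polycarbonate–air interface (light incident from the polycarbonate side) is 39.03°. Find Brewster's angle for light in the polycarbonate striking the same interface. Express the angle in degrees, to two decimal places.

sin θ_c = n₂/n₁, so n₂/n₁ = sin 39.03° = 0.6297.
Brewster: tan θ_B = n₂/n₁ = 0.6297.
θ_B = arctan(0.6297) = 32.20°.

θ_B ≈ 32.20°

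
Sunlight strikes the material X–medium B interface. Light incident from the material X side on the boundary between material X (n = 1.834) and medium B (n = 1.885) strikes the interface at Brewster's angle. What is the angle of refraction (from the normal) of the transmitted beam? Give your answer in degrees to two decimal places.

θ_t ≈ 44.21°

First find Brewster's angle: tan θ_B = 1.885/1.834 = 1.0278, giving θ_B = 45.79°.
At Brewster's angle the reflected and refracted rays are perpendicular, so θ_t = 90° − θ_B = 90° − 45.79° = 44.21°.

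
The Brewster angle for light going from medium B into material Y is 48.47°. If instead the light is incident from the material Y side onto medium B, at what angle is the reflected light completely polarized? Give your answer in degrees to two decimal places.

The two Brewster angles are complementary: θ_B' = 90° − θ_B = 90° − 48.47° = 41.53°.

θ_B' ≈ 41.53°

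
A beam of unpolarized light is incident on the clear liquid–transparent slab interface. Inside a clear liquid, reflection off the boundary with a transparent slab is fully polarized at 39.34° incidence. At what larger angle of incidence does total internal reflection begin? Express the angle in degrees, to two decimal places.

θ_c ≈ 55.05°

From Brewster, n₂/n₁ = tan θ_B = tan 39.34° = 0.8197.
Then sin θ_c = n₂/n₁ = 0.8197, so θ_c = arcsin 0.8197 = 55.05°.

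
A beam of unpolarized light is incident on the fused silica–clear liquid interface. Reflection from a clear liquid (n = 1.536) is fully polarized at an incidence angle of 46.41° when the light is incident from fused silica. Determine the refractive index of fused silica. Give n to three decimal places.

n ≈ 1.462

Full polarization of the reflected beam means tan θ_B = n₂/n₁, where n₁ is the incident medium (fused silica).
n₁ = n₂ / tan θ_B = 1.536 / tan 46.41° = 1.462.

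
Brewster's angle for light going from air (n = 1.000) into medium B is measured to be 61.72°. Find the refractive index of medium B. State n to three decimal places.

Brewster's law: tan θ_B = n₂/n₁ (light incident in air, refracted into medium B).
n₂ = n₁ tan θ_B = 1.000 × tan 61.72° = 1.859.

n ≈ 1.859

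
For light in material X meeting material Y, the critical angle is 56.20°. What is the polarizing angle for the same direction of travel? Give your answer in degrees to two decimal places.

θ_B ≈ 39.73°

At the critical angle sin θ_c = n₂/n₁, giving n₂/n₁ = sin 56.20° = 0.8310.
Then tan θ_B = n₂/n₁ = 0.8310, so θ_B = arctan 0.8310 = 39.73°.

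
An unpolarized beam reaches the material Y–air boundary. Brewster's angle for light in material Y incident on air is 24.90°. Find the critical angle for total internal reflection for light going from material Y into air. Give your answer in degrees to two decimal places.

tan θ_B = n₂/n₁ = tan 24.90° = 0.4642.
Total internal reflection: sin θ_c = n₂/n₁ = 0.4642.
θ_c = arcsin(0.4642) = 27.66°.

θ_c ≈ 27.66°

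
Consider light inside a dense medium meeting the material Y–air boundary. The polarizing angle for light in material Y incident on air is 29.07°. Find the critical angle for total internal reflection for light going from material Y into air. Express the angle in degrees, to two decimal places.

θ_c ≈ 33.77°

From Brewster, n₂/n₁ = tan θ_B = tan 29.07° = 0.5559.
Then sin θ_c = n₂/n₁ = 0.5559, so θ_c = arcsin 0.5559 = 33.77°.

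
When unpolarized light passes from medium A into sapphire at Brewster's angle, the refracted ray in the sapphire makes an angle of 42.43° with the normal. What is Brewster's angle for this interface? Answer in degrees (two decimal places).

θ_B ≈ 47.57°

Since the reflected and refracted rays are at right angles at the polarizing angle, θ_B + θ_t = 90°.
So θ_B = 90° − θ_t = 90° − 42.43° = 47.57°.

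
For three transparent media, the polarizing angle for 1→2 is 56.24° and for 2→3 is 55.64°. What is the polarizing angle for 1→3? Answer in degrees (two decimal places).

θ_B ≈ 65.44°

tan θ_B(1→2) = n₂/n₁ = tan 56.24° = 1.4960.
tan θ_B(2→3) = n₃/n₂ = tan 55.64° = 1.4627.
n₃/n₁ = 2.1882. Then tan θ_B(1→3) = n₃/n₁, so θ_B(1→3) = arctan(2.1882) = 65.44°.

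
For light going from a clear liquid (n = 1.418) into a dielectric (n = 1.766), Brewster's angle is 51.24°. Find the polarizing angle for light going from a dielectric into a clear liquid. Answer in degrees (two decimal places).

θ_B' ≈ 38.76°

Reversing the direction swaps n₁ and n₂, so tan θ_B' = 1/tan θ_B and θ_B' = 90° − θ_B.
Hence θ_B' = 90° − 51.24° = 38.76°.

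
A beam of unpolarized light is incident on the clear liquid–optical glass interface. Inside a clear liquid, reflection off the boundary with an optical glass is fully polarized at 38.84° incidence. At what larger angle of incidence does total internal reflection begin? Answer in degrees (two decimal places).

From Brewster, n₂/n₁ = tan θ_B = tan 38.84° = 0.8052.
Then sin θ_c = n₂/n₁ = 0.8052, so θ_c = arcsin 0.8052 = 53.63°.

θ_c ≈ 53.63°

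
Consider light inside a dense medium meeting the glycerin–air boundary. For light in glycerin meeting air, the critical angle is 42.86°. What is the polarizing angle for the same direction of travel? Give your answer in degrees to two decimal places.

n₂/n₁ = sin θ_c = sin 42.86° = 0.6802.
tan θ_B equals the same ratio, so θ_B = arctan(0.6802) = 34.22°.

θ_B ≈ 34.22°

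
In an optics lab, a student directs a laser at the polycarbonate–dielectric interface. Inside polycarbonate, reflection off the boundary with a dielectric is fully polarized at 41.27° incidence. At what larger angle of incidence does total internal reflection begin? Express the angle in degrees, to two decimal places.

θ_c ≈ 61.35°

From Brewster, n₂/n₁ = tan θ_B = tan 41.27° = 0.8776.
Then sin θ_c = n₂/n₁ = 0.8776, so θ_c = arcsin 0.8776 = 61.35°.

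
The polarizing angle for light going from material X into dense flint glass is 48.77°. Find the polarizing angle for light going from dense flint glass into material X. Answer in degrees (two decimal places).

tan θ_B' = n₁/n₂ = 1/tan θ_B, so θ_B' = 90° − θ_B.
θ_B' = 90° − 48.77° = 41.23°.

θ_B' ≈ 41.23°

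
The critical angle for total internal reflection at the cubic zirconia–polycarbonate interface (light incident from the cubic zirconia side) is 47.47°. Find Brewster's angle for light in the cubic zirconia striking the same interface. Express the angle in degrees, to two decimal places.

n₂/n₁ = sin θ_c = sin 47.47° = 0.7369.
tan θ_B equals the same ratio, so θ_B = arctan(0.7369) = 36.39°.

θ_B ≈ 36.39°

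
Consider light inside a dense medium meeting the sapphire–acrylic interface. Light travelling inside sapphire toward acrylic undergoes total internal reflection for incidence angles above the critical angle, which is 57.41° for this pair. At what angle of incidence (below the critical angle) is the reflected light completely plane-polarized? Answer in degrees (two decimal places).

θ_B ≈ 40.12°

sin θ_c = n₂/n₁, so n₂/n₁ = sin 57.41° = 0.8425.
Brewster: tan θ_B = n₂/n₁ = 0.8425.
θ_B = arctan(0.8425) = 40.12°.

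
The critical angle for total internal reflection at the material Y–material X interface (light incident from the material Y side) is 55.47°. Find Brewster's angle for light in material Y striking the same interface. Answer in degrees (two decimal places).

θ_B ≈ 39.48°

n₂/n₁ = sin θ_c = sin 55.47° = 0.8238.
tan θ_B equals the same ratio, so θ_B = arctan(0.8238) = 39.48°.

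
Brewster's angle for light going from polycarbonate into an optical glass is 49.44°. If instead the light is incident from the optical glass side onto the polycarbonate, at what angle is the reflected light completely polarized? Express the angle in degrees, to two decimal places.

θ_B' ≈ 40.56°

Reversing the direction swaps n₁ and n₂, so tan θ_B' = 1/tan θ_B and θ_B' = 90° − θ_B.
Hence θ_B' = 90° − 49.44° = 40.56°.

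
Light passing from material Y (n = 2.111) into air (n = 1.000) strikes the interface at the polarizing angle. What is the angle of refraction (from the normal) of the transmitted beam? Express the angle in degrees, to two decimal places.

θ_t ≈ 64.65°

First find Brewster's angle: tan θ_B = 1.000/2.111 = 0.4737, giving θ_B = 25.35°.
The refracted ray is perpendicular to the reflected ray, so θ_t = 90° − θ_B = 64.65°.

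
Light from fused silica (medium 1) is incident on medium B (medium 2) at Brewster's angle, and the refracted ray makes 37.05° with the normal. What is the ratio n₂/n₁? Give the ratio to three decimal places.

At Brewster incidence θ_B = 90° − θ_t = 90° − 37.05° = 52.95°.
Then n₂/n₁ = tan θ_B = tan 52.95° = 1.325.

n₂/n₁ ≈ 1.325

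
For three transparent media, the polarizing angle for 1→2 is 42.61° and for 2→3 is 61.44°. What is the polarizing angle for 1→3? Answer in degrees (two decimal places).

Each Brewster angle gives a ratio: n₂/n₁ = tan 42.61° = 0.9199, n₃/n₂ = tan 61.44° = 1.8372.
n₃/n₁ = 1.6900. Then tan θ_B(1→3) = n₃/n₁, so θ_B(1→3) = arctan(1.6900) = 59.39°.

θ_B ≈ 59.39°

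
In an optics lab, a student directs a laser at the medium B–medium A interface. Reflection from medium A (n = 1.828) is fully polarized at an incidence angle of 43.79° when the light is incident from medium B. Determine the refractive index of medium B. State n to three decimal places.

n ≈ 1.907

At Brewster's angle, tan θ_B = n₂/n₁ with n₁ on the incident side (medium B) and n₂ on the transmitted side (medium A).
n₁ = n₂ / tan θ_B = 1.828 / tan 43.79° = 1.907.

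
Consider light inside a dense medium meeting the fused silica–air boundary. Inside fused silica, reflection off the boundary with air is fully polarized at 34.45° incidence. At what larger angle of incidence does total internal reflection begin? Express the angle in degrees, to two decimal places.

tan θ_B = n₂/n₁ = tan 34.45° = 0.6860.
Total internal reflection: sin θ_c = n₂/n₁ = 0.6860.
θ_c = arcsin(0.6860) = 43.31°.

θ_c ≈ 43.31°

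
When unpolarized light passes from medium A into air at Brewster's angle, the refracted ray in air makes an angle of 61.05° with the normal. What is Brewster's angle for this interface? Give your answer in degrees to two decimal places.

Brewster's condition makes the reflected and refracted beams perpendicular: θ_B + θ_t = 90°.
So θ_B = 90° − θ_t = 90° − 61.05° = 28.95°.

θ_B ≈ 28.95°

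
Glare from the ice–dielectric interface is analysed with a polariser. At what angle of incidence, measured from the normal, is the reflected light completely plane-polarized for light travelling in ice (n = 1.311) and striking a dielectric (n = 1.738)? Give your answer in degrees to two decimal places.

At Brewster's angle the reflected and refracted rays are perpendicular, which with Snell's law gives tan θ_B = n₂/n₁.
Here n₂/n₁ = 1.738/1.311 = 1.3257, and Brewster's law gives tan θ_B = n₂/n₁.
So θ_B = arctan 1.3257 = 52.97°.

θ_B ≈ 52.97°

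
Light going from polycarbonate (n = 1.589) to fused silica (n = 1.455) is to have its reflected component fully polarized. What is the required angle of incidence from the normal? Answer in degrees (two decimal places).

θ_B ≈ 42.48°

tan θ_B = n₂/n₁ = 1.455/1.589 = 0.9157. Taking the arctangent, θ_B = 42.48°.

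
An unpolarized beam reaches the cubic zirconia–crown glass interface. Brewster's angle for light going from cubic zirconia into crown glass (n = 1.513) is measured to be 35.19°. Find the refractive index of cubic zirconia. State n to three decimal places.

n ≈ 2.146

At Brewster's angle, tan θ_B = n₂/n₁ with n₁ on the incident side (cubic zirconia) and n₂ on the transmitted side (crown glass).
n₁ = n₂ / tan θ_B = 1.513 / tan 35.19° = 2.146.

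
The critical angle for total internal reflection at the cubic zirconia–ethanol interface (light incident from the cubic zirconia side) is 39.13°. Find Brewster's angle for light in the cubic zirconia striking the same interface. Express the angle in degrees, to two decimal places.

θ_B ≈ 32.26°

At the critical angle sin θ_c = n₂/n₁, giving n₂/n₁ = sin 39.13° = 0.6311.
Then tan θ_B = n₂/n₁ = 0.6311, so θ_B = arctan 0.6311 = 32.26°.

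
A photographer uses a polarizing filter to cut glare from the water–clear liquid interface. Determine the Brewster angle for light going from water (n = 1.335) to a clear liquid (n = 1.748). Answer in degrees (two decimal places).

θ_B ≈ 52.63°

The reflected p-component vanishes when tan θ_B = n₂/n₁.
tan θ_B = n₂/n₁ = 1.748/1.335 = 1.3094. Taking the arctangent, θ_B = 52.63°.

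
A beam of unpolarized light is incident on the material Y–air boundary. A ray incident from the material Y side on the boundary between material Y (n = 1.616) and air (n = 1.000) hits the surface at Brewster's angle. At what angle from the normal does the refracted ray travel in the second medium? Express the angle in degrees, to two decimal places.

θ_t ≈ 58.25°

First find Brewster's angle: tan θ_B = 1.000/1.616 = 0.6188, giving θ_B = 31.75°.
The refracted ray is perpendicular to the reflected ray, so θ_t = 90° − θ_B = 58.25°.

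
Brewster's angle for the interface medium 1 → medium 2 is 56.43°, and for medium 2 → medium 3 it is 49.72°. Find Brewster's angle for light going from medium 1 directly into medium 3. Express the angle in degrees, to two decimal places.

θ_B ≈ 60.65°

tan θ_B(1→2) = n₂/n₁ = tan 56.43° = 1.5068.
tan θ_B(2→3) = n₃/n₂ = tan 49.72° = 1.1800.
n₃/n₁ = 1.7781. Then tan θ_B(1→3) = n₃/n₁, so θ_B(1→3) = arctan(1.7781) = 60.65°.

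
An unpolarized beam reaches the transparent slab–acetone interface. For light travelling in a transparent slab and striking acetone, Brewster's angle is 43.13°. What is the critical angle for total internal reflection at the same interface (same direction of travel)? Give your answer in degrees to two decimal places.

θ_c ≈ 69.52°

From Brewster, n₂/n₁ = tan θ_B = tan 43.13° = 0.9368.
Then sin θ_c = n₂/n₁ = 0.9368, so θ_c = arcsin 0.9368 = 69.52°.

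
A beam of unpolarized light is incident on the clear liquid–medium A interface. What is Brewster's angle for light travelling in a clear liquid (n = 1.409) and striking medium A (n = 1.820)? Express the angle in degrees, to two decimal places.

θ_B ≈ 52.25°

Brewster's condition: tan θ_B = n₂/n₁ = 1.820/1.409 = 1.2917. Taking the arctangent, θ_B = 52.25°.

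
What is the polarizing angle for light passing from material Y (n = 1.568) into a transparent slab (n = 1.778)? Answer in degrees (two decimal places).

θ_B ≈ 48.59°

At Brewster's angle the reflected and refracted rays are perpendicular, which with Snell's law gives tan θ_B = n₂/n₁.
tan θ_B = n₂/n₁ = 1.778/1.568 = 1.1339.
So θ_B = arctan 1.1339 = 48.59°.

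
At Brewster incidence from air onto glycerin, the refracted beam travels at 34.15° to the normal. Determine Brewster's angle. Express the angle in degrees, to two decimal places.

At Brewster's angle the reflected and refracted rays are perpendicular, so θ_B + θ_t = 90°.
θ_B = 90° − 34.15° = 55.85°.

θ_B ≈ 55.85°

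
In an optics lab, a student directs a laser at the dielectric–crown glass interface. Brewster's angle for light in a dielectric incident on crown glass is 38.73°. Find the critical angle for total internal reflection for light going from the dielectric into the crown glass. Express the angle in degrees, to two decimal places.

θ_c ≈ 53.32°

From Brewster, n₂/n₁ = tan θ_B = tan 38.73° = 0.8020.
Then sin θ_c = n₂/n₁ = 0.8020, so θ_c = arcsin 0.8020 = 53.32°.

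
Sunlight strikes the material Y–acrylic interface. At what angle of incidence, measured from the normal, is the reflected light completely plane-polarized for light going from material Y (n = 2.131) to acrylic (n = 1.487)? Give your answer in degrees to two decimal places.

tan θ_B = n₂/n₁ = 1.487/2.131 = 0.6978.
So θ_B = arctan 0.6978 = 34.91°.

θ_B ≈ 34.91°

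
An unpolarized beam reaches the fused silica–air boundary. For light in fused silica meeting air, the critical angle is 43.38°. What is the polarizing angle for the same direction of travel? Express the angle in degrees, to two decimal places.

θ_B ≈ 34.48°

At the critical angle sin θ_c = n₂/n₁, giving n₂/n₁ = sin 43.38° = 0.6868.
Then tan θ_B = n₂/n₁ = 0.6868, so θ_B = arctan 0.6868 = 34.48°.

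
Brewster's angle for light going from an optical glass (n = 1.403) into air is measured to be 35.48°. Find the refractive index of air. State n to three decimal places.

At Brewster's angle, tan θ_B = n₂/n₁ with n₁ on the incident side (an optical glass) and n₂ on the transmitted side (air).
n₂ = n₁ tan θ_B = 1.403 × tan 35.48° = 1.000.

n ≈ 1.000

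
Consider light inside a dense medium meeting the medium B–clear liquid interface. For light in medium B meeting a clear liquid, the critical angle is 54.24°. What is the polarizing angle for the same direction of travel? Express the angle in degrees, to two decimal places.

θ_B ≈ 39.06°

n₂/n₁ = sin θ_c = sin 54.24° = 0.8115.
tan θ_B equals the same ratio, so θ_B = arctan(0.8115) = 39.06°.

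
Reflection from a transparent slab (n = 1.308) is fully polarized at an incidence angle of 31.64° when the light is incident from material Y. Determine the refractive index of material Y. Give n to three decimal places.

n ≈ 2.123

Brewster's law: tan θ_B = n₂/n₁ (light incident in material Y, refracted into a transparent slab).
n₁ = n₂ / tan θ_B = 1.308 / tan 31.64° = 2.123.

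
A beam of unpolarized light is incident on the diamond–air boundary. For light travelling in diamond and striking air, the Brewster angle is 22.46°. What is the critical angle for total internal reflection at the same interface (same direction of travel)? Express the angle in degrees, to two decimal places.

From Brewster, n₂/n₁ = tan θ_B = tan 22.46° = 0.4134.
Then sin θ_c = n₂/n₁ = 0.4134, so θ_c = arcsin 0.4134 = 24.42°.

θ_c ≈ 24.42°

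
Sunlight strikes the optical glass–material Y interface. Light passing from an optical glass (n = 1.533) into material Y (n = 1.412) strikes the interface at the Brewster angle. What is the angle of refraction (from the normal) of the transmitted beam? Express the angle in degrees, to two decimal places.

θ_B = arctan(n₂/n₁) = arctan(1.412/1.533) = 42.65°.
At Brewster's angle the reflected and refracted rays are perpendicular, so θ_t = 90° − θ_B = 90° − 42.65° = 47.35°.

θ_t ≈ 47.35°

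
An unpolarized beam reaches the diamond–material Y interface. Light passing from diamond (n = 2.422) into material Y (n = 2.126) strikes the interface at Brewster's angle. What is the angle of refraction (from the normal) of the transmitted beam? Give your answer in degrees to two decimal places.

θ_t ≈ 48.72°

θ_B = arctan(n₂/n₁) = arctan(2.126/2.422) = 41.28°.
At Brewster's angle the reflected and refracted rays are perpendicular, so θ_t = 90° − θ_B = 90° − 41.28° = 48.72°.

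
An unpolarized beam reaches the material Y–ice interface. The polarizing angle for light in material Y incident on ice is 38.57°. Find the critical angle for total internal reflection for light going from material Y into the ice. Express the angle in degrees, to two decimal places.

tan θ_B = n₂/n₁ = tan 38.57° = 0.7974.
Total internal reflection: sin θ_c = n₂/n₁ = 0.7974.
θ_c = arcsin(0.7974) = 52.89°.

θ_c ≈ 52.89°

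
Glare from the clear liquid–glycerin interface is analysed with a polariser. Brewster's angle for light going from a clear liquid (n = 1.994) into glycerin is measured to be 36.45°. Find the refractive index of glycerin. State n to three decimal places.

n ≈ 1.473

At Brewster's angle, tan θ_B = n₂/n₁ with n₁ on the incident side (a clear liquid) and n₂ on the transmitted side (glycerin).
n₂ = n₁ tan θ_B = 1.994 × tan 36.45° = 1.473.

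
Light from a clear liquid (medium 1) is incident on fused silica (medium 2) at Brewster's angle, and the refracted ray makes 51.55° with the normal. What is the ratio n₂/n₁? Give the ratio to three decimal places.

θ_B + θ_t = 90°, so θ_B = 90° − 51.55° = 38.45°.
Then n₂/n₁ = tan θ_B = tan 38.45° = 0.794.

n₂/n₁ ≈ 0.794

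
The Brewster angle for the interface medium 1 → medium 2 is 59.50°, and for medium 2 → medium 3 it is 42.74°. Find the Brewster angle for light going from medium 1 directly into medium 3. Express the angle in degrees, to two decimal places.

θ_B ≈ 57.48°

n₂/n₁ = tan 59.50° = 1.6977 and n₃/n₂ = tan 42.74° = 0.9241.
n₃/n₁ = 1.5688. Then tan θ_B(1→3) = n₃/n₁, so θ_B(1→3) = arctan(1.5688) = 57.48°.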